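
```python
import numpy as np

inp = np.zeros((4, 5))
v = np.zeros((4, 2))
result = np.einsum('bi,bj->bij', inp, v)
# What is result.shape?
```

(4, 5, 2)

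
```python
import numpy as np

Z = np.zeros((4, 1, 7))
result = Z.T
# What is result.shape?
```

(7, 1, 4)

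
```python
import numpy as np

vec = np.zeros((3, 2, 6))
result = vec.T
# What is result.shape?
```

(6, 2, 3)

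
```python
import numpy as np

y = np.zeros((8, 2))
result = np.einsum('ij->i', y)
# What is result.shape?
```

(8,)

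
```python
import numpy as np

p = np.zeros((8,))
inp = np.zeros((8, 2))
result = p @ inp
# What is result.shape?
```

(2,)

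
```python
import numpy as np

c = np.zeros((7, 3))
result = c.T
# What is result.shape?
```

(3, 7)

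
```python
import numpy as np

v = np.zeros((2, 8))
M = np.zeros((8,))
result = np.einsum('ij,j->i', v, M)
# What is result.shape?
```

(2,)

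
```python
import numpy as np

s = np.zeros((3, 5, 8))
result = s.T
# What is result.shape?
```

(8, 5, 3)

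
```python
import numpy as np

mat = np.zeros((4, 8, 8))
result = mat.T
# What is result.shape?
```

(8, 8, 4)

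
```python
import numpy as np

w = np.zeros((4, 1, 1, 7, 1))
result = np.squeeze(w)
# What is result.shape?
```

(4, 7)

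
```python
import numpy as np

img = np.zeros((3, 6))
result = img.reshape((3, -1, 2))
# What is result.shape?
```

(3, 3, 2)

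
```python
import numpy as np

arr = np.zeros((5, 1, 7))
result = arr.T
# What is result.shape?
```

(7, 1, 5)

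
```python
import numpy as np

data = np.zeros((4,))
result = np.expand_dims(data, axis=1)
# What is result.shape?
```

(4, 1)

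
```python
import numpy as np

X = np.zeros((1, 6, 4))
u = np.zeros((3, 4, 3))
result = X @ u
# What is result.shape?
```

(3, 6, 3)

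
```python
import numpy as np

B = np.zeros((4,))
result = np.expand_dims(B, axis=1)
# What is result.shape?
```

(4, 1)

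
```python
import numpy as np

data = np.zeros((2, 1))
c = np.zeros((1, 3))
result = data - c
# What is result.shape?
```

(2, 3)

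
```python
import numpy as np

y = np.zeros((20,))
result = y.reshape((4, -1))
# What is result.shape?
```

(4, 5)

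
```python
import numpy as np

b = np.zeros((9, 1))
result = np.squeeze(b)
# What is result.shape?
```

(9,)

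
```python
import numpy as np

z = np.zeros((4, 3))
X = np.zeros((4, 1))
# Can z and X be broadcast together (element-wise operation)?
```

Yes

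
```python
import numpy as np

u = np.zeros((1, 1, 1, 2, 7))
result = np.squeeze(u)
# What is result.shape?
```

(2, 7)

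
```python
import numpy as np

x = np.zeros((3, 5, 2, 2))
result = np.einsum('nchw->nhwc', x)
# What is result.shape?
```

(3, 2, 2, 5)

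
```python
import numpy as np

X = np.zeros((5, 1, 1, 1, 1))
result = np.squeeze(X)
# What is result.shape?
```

(5,)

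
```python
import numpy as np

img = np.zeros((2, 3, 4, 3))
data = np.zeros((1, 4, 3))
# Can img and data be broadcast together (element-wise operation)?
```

Yes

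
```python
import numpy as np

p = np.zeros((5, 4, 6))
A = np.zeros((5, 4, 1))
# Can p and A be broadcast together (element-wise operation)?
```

Yes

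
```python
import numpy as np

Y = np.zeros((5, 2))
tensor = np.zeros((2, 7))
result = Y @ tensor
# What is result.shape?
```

(5, 7)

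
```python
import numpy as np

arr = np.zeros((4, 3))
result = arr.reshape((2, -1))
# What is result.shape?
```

(2, 6)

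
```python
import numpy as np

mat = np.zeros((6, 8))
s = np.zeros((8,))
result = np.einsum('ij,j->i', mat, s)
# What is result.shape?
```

(6,)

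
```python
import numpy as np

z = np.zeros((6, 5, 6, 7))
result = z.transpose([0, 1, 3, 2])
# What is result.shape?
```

(6, 5, 7, 6)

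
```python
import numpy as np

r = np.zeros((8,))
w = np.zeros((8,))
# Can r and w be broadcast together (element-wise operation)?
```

Yes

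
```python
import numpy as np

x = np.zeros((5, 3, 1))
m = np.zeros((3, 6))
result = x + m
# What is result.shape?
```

(5, 3, 6)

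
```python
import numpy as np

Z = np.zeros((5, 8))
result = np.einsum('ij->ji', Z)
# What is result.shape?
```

(8, 5)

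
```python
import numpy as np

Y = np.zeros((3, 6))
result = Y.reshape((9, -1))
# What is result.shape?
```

(9, 2)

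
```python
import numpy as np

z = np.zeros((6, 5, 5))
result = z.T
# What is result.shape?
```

(5, 5, 6)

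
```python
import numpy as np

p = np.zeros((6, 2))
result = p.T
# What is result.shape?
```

(2, 6)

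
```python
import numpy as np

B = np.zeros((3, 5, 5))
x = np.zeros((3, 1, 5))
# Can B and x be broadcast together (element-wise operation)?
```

Yes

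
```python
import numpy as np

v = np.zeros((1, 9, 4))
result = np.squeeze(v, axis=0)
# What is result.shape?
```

(9, 4)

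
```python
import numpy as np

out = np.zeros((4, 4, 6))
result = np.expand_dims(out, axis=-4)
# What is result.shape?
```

(1, 4, 4, 6)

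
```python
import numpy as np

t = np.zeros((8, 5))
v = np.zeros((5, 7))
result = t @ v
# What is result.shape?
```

(8, 7)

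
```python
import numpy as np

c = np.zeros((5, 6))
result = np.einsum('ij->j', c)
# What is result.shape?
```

(6,)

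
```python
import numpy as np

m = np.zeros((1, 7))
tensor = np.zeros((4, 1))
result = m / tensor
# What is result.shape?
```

(4, 7)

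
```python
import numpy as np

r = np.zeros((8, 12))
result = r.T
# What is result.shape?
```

(12, 8)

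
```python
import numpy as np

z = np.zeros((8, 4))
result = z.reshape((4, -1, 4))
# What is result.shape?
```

(4, 2, 4)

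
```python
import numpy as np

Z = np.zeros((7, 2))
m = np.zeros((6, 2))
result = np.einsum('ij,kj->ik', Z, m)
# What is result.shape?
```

(7, 6)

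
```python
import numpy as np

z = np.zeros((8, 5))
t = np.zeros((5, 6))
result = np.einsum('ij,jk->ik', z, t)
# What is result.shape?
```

(8, 6)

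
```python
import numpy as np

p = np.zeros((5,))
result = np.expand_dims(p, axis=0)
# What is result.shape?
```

(1, 5)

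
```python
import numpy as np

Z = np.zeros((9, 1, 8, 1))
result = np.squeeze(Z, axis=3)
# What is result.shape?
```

(9, 1, 8)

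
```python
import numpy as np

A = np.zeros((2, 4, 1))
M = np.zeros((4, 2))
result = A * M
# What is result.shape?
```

(2, 4, 2)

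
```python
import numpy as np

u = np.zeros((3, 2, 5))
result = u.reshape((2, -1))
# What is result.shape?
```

(2, 15)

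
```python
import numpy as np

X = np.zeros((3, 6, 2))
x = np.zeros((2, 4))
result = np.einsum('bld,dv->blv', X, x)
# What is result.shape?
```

(3, 6, 4)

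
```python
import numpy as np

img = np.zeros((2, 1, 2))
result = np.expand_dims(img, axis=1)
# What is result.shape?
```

(2, 1, 1, 2)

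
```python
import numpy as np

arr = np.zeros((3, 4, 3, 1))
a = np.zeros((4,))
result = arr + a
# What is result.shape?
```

(3, 4, 3, 4)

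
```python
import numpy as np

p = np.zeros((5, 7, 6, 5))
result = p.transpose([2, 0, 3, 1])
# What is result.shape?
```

(6, 5, 5, 7)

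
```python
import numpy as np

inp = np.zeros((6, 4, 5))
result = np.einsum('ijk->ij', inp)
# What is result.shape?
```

(6, 4)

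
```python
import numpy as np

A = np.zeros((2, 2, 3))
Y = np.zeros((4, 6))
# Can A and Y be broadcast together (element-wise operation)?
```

No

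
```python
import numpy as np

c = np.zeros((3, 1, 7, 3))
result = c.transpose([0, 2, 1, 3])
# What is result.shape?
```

(3, 7, 1, 3)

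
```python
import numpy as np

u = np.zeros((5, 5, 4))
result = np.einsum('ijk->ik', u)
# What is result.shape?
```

(5, 4)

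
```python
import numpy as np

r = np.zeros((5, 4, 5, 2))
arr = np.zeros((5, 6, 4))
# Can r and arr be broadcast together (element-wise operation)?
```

No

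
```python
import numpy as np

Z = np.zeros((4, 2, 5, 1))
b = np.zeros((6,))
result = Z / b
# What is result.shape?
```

(4, 2, 5, 6)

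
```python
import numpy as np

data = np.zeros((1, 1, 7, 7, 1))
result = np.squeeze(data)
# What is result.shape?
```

(7, 7)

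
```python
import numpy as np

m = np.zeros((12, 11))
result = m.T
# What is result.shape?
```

(11, 12)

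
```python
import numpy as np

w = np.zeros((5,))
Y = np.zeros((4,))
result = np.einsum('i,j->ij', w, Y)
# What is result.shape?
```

(5, 4)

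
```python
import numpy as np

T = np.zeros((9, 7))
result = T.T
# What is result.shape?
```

(7, 9)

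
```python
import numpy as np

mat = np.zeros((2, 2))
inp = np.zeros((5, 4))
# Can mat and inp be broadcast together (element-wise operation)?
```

No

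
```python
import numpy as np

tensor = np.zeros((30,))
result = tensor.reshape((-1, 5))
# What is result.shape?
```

(6, 5)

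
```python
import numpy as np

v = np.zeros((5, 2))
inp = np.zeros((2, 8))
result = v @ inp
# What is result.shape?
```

(5, 8)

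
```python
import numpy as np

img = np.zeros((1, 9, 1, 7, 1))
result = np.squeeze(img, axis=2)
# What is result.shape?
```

(1, 9, 7, 1)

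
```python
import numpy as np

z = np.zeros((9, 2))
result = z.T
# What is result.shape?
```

(2, 9)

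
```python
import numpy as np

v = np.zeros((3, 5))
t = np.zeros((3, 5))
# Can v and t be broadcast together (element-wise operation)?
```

Yes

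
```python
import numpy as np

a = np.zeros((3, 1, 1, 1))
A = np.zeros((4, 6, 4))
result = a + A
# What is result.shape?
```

(3, 4, 6, 4)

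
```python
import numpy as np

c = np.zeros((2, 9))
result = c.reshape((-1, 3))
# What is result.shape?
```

(6, 3)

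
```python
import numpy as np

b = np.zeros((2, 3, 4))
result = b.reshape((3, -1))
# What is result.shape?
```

(3, 8)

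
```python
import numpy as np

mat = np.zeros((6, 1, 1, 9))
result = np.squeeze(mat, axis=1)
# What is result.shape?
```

(6, 1, 9)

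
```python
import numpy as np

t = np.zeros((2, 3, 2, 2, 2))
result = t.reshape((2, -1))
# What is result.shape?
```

(2, 24)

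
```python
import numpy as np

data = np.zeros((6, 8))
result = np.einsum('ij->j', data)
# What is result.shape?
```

(8,)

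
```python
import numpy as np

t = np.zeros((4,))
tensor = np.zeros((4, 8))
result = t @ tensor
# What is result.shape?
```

(8,)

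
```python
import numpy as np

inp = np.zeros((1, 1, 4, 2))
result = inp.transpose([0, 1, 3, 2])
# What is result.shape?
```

(1, 1, 2, 4)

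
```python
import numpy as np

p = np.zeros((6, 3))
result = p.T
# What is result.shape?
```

(3, 6)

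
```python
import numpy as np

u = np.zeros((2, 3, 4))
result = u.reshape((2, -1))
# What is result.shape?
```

(2, 12)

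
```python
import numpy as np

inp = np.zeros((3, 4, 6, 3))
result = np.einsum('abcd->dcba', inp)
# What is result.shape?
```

(3, 6, 4, 3)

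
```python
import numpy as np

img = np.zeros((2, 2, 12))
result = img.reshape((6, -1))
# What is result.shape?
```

(6, 8)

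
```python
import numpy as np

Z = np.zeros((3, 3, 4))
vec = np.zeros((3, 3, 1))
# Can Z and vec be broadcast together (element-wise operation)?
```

Yes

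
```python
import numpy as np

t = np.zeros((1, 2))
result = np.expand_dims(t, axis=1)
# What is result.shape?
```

(1, 1, 2)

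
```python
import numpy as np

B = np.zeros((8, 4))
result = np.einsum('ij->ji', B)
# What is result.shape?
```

(4, 8)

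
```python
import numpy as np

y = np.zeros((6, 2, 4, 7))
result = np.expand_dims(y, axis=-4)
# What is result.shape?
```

(6, 1, 2, 4, 7)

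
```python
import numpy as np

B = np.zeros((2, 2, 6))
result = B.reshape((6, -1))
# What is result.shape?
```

(6, 4)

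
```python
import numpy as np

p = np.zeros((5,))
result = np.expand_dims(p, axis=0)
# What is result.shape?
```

(1, 5)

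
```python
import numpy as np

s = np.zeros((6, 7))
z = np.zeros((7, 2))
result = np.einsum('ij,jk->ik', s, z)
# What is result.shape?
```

(6, 2)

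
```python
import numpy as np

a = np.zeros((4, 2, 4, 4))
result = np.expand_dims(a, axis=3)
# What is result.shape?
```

(4, 2, 4, 1, 4)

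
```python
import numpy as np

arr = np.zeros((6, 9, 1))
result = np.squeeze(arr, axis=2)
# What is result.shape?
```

(6, 9)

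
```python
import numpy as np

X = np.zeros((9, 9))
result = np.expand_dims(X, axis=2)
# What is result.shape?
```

(9, 9, 1)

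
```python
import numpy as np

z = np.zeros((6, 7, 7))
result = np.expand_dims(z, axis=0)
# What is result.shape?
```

(1, 6, 7, 7)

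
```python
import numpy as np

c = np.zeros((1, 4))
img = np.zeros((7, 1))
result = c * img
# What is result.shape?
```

(7, 4)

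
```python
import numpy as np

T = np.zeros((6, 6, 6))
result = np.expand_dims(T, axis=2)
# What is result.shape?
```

(6, 6, 1, 6)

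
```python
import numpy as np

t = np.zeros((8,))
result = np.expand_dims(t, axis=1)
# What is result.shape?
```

(8, 1)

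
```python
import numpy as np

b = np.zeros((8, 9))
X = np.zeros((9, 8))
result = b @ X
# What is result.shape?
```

(8, 8)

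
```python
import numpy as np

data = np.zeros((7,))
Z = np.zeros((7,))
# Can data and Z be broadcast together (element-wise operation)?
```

Yes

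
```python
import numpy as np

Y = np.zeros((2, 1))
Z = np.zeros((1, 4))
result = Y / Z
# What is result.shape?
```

(2, 4)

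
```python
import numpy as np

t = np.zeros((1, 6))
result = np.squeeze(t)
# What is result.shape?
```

(6,)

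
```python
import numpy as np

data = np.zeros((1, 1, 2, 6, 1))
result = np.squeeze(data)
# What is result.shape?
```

(2, 6)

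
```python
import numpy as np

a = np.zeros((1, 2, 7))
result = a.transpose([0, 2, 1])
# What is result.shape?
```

(1, 7, 2)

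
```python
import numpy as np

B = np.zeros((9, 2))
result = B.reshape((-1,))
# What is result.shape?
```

(18,)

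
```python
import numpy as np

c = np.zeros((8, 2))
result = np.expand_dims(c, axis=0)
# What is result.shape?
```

(1, 8, 2)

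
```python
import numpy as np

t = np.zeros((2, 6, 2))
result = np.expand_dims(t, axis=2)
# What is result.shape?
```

(2, 6, 1, 2)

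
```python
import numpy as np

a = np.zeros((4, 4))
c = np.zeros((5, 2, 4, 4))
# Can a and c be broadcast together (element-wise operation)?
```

Yes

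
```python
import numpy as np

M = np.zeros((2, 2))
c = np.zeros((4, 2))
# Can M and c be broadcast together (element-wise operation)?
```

No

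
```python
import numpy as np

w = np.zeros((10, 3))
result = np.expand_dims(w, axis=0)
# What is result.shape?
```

(1, 10, 3)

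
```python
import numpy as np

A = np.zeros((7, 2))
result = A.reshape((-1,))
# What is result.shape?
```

(14,)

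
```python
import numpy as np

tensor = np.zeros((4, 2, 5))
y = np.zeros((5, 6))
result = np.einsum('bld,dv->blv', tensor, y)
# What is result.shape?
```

(4, 2, 6)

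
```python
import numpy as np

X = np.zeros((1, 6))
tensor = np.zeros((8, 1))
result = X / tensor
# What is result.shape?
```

(8, 6)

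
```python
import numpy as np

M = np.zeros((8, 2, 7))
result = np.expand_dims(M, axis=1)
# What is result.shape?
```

(8, 1, 2, 7)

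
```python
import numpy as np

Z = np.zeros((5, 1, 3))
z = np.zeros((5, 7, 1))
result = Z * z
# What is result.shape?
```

(5, 7, 3)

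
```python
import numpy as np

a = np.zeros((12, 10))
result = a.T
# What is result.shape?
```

(10, 12)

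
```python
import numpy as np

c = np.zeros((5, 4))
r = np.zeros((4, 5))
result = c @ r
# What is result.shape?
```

(5, 5)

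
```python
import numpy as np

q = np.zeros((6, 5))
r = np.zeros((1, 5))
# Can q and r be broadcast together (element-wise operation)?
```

Yes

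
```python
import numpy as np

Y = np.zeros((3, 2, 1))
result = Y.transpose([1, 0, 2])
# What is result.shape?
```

(2, 3, 1)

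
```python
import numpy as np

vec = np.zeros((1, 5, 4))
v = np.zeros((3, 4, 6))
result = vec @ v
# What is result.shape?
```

(3, 5, 6)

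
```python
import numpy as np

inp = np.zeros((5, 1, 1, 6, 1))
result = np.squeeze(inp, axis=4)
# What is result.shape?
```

(5, 1, 1, 6)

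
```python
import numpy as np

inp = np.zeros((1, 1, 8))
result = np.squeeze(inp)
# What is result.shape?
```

(8,)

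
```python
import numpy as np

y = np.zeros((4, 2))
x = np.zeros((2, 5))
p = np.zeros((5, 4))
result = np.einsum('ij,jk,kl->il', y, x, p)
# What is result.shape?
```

(4, 4)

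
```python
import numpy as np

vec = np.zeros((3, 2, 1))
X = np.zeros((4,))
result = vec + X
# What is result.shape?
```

(3, 2, 4)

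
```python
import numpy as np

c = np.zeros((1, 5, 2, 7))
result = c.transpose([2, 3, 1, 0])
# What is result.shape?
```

(2, 7, 5, 1)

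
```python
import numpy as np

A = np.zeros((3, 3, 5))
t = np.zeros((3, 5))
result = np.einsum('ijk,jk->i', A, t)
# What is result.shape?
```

(3,)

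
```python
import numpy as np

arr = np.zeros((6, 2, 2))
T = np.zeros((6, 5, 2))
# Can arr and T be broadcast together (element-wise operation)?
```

No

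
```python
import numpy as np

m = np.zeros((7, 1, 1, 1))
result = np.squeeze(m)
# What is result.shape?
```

(7,)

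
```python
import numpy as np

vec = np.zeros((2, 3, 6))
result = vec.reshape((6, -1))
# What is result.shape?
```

(6, 6)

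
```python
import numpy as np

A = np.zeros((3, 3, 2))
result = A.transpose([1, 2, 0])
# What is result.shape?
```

(3, 2, 3)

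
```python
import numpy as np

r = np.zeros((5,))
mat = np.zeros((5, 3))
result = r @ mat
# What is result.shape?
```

(3,)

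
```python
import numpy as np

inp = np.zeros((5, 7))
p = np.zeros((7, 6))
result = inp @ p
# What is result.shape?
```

(5, 6)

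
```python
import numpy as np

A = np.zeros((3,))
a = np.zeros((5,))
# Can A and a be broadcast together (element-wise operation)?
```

No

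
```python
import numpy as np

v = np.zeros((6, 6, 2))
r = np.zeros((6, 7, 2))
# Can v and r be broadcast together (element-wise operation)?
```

No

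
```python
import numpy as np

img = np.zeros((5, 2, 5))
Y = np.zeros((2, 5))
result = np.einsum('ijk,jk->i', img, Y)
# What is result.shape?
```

(5,)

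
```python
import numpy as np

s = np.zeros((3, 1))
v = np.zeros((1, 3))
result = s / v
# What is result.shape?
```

(3, 3)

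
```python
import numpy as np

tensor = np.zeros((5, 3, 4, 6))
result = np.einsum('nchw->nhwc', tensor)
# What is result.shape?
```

(5, 4, 6, 3)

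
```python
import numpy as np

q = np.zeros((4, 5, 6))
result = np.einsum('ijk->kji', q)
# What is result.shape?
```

(6, 5, 4)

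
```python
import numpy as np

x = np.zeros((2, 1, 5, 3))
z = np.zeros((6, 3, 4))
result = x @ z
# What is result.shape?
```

(2, 6, 5, 4)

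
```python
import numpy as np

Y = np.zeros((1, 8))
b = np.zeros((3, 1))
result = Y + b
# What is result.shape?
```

(3, 8)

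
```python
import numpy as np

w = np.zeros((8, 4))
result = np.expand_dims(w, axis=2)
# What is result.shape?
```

(8, 4, 1)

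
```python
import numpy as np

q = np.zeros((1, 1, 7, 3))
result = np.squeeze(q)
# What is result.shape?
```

(7, 3)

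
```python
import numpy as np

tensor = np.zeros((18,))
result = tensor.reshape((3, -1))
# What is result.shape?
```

(3, 6)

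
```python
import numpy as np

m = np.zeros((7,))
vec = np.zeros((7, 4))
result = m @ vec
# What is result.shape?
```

(4,)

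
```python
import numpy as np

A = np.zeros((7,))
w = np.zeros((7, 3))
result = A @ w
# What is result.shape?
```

(3,)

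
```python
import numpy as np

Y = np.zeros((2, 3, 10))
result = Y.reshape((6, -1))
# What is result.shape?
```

(6, 10)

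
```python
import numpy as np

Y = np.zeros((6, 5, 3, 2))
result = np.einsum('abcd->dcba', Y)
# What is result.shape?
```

(2, 3, 5, 6)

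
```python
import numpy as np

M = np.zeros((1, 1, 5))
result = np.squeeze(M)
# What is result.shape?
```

(5,)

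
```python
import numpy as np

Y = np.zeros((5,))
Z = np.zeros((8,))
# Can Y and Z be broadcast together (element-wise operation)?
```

No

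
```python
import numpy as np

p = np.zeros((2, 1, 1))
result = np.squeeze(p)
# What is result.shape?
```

(2,)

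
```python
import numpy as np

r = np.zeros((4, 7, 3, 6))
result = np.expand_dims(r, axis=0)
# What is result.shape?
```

(1, 4, 7, 3, 6)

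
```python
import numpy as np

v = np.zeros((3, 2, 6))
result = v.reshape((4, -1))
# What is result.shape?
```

(4, 9)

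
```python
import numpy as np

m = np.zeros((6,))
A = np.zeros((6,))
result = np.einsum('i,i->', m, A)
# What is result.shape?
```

()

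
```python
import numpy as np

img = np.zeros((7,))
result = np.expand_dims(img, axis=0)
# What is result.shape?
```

(1, 7)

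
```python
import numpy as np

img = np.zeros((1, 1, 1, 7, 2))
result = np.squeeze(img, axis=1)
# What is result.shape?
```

(1, 1, 7, 2)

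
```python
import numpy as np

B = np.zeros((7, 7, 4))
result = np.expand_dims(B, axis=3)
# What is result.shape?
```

(7, 7, 4, 1)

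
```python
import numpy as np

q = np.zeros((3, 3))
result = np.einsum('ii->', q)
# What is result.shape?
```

()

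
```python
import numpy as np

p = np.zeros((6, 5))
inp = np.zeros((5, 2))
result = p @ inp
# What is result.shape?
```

(6, 2)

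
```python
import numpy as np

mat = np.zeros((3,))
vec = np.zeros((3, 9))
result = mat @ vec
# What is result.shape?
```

(9,)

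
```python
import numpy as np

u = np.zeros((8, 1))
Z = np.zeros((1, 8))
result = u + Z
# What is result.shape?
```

(8, 8)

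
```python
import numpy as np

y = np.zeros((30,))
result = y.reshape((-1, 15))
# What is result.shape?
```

(2, 15)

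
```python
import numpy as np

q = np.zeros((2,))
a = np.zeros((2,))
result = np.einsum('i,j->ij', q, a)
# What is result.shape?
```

(2, 2)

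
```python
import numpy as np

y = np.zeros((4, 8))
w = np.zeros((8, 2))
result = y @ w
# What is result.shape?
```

(4, 2)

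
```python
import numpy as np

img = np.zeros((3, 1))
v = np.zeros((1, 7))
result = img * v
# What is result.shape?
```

(3, 7)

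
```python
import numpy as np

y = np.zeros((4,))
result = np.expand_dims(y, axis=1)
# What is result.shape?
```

(4, 1)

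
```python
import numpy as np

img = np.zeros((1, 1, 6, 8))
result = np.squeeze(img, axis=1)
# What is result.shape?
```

(1, 6, 8)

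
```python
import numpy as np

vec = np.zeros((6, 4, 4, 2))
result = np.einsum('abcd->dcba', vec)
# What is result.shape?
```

(2, 4, 4, 6)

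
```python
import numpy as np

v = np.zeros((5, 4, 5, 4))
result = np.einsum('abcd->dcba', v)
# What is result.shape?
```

(4, 5, 4, 5)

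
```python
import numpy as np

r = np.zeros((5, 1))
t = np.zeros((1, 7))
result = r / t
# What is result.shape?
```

(5, 7)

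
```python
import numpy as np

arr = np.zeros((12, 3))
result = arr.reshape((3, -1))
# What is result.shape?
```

(3, 12)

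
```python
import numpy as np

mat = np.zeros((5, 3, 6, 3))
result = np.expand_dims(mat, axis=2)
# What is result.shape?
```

(5, 3, 1, 6, 3)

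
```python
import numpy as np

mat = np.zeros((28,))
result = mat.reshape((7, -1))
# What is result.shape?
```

(7, 4)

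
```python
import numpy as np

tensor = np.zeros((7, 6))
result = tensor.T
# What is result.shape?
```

(6, 7)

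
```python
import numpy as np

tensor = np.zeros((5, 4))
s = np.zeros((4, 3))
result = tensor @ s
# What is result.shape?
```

(5, 3)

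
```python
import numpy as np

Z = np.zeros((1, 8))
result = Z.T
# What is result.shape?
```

(8, 1)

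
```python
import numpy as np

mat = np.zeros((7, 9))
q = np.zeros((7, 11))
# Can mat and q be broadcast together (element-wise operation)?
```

No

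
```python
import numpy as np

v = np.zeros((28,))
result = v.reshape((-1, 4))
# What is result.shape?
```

(7, 4)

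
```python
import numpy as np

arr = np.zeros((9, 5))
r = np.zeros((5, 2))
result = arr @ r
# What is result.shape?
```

(9, 2)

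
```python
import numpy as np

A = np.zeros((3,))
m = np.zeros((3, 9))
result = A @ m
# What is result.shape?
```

(9,)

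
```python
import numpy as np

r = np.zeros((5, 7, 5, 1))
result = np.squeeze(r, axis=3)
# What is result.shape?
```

(5, 7, 5)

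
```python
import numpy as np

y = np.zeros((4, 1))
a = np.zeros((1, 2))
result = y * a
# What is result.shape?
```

(4, 2)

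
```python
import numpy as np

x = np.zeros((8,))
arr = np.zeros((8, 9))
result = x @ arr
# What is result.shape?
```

(9,)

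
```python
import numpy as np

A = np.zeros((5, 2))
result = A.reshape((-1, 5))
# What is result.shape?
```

(2, 5)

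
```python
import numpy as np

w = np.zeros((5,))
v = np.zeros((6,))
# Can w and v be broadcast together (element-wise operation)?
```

No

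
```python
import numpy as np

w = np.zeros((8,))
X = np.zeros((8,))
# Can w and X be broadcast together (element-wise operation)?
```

Yes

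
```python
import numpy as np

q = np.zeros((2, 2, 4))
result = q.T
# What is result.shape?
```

(4, 2, 2)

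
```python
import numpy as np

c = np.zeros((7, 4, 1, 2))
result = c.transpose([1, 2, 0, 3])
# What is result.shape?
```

(4, 1, 7, 2)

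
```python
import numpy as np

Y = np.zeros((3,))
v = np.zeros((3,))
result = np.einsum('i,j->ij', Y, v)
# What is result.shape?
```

(3, 3)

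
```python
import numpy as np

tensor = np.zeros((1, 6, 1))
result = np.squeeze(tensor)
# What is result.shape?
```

(6,)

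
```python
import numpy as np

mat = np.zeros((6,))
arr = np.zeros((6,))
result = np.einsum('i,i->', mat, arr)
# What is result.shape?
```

()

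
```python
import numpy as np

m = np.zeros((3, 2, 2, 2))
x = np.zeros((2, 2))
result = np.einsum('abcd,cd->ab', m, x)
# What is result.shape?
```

(3, 2)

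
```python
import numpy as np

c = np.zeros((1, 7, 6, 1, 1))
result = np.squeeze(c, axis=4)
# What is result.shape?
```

(1, 7, 6, 1)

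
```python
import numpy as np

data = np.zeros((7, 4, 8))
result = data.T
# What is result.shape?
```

(8, 4, 7)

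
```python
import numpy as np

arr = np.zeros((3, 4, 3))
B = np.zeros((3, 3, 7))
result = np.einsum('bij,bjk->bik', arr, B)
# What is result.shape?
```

(3, 4, 7)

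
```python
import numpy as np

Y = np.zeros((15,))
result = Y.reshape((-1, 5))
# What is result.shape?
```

(3, 5)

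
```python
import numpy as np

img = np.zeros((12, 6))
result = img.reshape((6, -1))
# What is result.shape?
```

(6, 12)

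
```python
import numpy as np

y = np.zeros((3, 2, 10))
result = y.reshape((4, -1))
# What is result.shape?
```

(4, 15)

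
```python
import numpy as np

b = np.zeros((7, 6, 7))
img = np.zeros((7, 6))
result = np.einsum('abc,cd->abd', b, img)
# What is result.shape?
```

(7, 6, 6)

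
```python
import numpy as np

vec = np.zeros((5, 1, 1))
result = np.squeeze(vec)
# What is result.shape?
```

(5,)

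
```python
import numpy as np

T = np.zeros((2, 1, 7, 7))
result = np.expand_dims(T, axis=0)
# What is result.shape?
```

(1, 2, 1, 7, 7)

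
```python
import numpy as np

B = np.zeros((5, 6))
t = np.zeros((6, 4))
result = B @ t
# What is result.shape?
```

(5, 4)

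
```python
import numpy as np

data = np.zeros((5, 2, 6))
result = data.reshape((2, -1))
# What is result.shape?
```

(2, 30)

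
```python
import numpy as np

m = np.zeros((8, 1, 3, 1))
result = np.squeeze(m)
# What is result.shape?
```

(8, 3)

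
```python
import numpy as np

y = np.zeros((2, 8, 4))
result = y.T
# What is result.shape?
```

(4, 8, 2)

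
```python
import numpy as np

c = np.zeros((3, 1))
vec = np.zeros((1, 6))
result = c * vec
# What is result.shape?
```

(3, 6)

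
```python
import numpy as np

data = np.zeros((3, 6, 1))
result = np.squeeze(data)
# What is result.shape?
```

(3, 6)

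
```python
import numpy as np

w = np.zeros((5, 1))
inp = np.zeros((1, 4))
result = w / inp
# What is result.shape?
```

(5, 4)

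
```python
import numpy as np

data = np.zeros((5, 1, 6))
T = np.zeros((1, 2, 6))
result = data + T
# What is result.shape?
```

(5, 2, 6)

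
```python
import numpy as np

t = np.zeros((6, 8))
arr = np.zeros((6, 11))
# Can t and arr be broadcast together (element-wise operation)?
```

No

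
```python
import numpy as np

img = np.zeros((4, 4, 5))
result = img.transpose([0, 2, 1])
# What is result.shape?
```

(4, 5, 4)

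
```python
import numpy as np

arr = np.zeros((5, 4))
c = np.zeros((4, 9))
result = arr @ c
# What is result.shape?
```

(5, 9)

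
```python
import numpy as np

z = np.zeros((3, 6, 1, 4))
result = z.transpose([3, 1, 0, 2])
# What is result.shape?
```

(4, 6, 3, 1)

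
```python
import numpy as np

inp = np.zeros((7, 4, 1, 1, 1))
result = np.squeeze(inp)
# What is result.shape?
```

(7, 4)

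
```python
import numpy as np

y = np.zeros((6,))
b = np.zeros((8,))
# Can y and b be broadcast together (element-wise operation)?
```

No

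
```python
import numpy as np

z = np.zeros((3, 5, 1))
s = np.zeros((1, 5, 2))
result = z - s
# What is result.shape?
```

(3, 5, 2)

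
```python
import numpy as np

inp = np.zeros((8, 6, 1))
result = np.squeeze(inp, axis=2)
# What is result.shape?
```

(8, 6)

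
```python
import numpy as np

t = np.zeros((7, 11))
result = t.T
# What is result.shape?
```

(11, 7)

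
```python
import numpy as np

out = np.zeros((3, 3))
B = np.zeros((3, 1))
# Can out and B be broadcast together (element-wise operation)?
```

Yes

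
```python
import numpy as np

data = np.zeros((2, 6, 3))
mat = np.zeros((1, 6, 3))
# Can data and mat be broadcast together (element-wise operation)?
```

Yes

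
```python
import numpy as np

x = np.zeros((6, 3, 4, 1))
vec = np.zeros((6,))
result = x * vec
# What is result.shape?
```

(6, 3, 4, 6)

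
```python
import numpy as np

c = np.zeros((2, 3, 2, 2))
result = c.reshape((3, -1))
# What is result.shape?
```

(3, 8)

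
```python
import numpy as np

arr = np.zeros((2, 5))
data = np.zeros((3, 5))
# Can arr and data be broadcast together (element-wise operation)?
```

No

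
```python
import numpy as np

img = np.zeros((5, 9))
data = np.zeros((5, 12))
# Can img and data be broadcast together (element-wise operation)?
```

No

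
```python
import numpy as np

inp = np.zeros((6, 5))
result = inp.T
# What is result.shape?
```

(5, 6)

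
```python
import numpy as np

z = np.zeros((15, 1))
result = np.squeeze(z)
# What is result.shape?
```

(15,)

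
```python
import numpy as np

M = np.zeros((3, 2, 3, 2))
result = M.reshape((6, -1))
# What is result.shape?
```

(6, 6)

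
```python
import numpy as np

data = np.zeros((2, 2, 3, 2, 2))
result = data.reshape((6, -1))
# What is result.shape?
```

(6, 8)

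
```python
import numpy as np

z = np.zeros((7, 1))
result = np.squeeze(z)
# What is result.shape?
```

(7,)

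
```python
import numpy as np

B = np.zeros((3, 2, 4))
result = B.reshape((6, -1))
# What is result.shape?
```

(6, 4)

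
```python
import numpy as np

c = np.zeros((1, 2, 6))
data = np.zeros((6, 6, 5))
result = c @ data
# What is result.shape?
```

(6, 2, 5)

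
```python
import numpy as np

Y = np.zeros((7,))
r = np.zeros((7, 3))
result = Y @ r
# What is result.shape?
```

(3,)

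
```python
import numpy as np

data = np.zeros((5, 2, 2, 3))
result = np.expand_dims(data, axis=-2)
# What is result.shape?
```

(5, 2, 2, 1, 3)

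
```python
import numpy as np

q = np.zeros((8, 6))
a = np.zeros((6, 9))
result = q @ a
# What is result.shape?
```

(8, 9)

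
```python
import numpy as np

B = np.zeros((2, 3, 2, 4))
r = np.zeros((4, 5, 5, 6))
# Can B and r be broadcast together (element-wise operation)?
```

No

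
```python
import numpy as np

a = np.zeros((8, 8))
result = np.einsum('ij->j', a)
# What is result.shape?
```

(8,)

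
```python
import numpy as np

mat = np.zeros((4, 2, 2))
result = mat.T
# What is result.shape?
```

(2, 2, 4)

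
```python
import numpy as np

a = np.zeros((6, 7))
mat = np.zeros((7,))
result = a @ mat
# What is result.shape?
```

(6,)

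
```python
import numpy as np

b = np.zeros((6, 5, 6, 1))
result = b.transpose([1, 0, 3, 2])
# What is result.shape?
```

(5, 6, 1, 6)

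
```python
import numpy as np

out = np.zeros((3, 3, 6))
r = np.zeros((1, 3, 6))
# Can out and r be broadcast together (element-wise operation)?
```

Yes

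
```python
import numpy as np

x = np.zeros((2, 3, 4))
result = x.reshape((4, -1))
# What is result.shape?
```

(4, 6)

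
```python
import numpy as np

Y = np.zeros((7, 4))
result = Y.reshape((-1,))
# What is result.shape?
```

(28,)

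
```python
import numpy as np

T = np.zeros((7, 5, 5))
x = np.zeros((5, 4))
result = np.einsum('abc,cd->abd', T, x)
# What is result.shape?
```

(7, 5, 4)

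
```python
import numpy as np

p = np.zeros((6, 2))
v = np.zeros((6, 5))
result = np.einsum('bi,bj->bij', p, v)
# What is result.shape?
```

(6, 2, 5)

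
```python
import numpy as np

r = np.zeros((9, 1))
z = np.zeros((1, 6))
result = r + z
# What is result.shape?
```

(9, 6)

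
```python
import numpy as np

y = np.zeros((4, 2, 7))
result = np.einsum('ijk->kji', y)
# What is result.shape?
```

(7, 2, 4)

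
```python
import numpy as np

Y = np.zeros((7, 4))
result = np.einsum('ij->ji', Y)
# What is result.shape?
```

(4, 7)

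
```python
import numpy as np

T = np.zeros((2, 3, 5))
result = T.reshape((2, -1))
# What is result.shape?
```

(2, 15)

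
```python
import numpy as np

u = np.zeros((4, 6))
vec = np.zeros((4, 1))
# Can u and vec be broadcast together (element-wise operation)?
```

Yes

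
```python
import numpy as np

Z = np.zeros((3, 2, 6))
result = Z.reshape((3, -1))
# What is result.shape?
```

(3, 12)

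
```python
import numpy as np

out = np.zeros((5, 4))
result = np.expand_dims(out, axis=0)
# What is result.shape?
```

(1, 5, 4)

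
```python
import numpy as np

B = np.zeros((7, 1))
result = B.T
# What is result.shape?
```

(1, 7)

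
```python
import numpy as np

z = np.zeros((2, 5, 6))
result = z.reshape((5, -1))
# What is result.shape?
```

(5, 12)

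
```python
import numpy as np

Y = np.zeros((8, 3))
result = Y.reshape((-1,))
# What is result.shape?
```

(24,)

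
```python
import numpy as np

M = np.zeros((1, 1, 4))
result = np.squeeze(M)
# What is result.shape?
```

(4,)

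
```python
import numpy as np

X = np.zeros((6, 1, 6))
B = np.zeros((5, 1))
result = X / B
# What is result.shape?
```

(6, 5, 6)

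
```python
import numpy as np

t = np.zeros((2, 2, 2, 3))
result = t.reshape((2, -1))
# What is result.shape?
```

(2, 12)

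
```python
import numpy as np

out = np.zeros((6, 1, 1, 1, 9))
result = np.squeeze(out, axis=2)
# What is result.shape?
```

(6, 1, 1, 9)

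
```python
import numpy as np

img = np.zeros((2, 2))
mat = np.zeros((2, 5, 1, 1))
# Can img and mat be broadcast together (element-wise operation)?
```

Yes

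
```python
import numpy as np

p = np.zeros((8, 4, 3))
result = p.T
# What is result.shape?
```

(3, 4, 8)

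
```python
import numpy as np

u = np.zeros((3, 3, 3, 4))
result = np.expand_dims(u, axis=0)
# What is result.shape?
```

(1, 3, 3, 3, 4)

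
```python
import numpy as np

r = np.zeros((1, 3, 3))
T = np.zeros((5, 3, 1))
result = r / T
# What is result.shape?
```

(5, 3, 3)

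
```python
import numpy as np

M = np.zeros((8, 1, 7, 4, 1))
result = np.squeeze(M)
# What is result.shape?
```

(8, 7, 4)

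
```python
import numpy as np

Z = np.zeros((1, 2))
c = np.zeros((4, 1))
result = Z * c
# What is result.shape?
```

(4, 2)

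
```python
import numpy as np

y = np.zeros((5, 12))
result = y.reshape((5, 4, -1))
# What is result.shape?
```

(5, 4, 3)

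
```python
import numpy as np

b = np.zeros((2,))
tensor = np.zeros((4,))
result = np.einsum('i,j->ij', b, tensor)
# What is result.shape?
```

(2, 4)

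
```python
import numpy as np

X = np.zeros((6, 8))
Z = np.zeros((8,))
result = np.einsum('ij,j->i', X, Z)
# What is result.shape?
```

(6,)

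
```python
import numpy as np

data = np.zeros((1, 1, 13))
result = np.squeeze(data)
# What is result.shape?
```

(13,)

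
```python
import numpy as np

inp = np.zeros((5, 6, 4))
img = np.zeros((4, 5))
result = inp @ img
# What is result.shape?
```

(5, 6, 5)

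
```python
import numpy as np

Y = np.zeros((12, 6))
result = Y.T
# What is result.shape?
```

(6, 12)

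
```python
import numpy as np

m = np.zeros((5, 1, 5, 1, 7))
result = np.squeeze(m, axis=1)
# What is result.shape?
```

(5, 5, 1, 7)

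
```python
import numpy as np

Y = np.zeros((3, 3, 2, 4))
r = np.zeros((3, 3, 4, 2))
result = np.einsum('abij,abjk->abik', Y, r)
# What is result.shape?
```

(3, 3, 2, 2)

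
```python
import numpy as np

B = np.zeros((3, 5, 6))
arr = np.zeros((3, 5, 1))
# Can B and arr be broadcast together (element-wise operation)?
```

Yes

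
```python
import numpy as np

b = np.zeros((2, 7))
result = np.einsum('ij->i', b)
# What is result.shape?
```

(2,)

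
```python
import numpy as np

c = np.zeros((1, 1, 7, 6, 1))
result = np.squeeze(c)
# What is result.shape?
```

(7, 6)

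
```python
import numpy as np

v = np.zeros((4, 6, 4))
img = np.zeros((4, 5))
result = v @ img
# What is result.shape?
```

(4, 6, 5)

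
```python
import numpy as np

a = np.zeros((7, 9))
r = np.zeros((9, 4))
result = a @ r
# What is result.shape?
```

(7, 4)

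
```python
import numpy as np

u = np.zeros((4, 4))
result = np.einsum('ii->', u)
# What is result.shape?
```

()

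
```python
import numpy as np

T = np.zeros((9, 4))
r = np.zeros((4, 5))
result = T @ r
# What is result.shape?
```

(9, 5)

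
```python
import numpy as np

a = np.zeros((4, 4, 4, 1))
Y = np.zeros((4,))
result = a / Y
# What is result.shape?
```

(4, 4, 4, 4)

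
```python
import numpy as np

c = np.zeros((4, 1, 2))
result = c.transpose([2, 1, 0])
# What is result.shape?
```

(2, 1, 4)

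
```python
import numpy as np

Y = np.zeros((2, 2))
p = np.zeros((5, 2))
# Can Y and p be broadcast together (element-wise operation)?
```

No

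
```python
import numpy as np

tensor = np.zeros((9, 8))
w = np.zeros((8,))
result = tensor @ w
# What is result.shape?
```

(9,)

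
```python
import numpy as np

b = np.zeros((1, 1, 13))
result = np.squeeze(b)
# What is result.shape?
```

(13,)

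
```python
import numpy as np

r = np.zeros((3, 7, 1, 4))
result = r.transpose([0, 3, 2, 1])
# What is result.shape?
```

(3, 4, 1, 7)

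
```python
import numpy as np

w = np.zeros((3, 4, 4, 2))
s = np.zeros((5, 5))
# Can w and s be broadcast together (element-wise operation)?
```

No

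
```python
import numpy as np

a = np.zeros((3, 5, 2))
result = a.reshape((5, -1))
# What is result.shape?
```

(5, 6)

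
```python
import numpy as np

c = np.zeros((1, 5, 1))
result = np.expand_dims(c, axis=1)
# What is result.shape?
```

(1, 1, 5, 1)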